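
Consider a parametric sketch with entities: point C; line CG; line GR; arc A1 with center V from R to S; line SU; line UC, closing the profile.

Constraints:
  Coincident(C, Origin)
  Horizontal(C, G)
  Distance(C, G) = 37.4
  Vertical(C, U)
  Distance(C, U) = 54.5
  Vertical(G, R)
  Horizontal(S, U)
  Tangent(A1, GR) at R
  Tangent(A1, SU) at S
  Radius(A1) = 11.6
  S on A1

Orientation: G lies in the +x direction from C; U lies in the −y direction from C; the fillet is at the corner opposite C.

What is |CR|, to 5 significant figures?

56.914

C is at the origin; CG is horizontal with |CG| = 37.4 and G on the +x side, so G = (37.400, 0.0000). C and U share the same x with |CU| = 54.5 and U on the −y side, so U = (0.0000, -54.500). The virtual corner opposite C is at (37.400, -54.500). A1 meets GR tangentially, so VR is at right angles to GR and since A1 is tangent to SU there, VS ⟂ SU, with radius 11.6, so the center V sits 11.6 in from both sides at V = (25.800, -42.900). That places the tangent points at R = (37.400, -42.900) on GR and S = (25.800, -54.500) on SU. Then |CR| = |R − C| = 56.914.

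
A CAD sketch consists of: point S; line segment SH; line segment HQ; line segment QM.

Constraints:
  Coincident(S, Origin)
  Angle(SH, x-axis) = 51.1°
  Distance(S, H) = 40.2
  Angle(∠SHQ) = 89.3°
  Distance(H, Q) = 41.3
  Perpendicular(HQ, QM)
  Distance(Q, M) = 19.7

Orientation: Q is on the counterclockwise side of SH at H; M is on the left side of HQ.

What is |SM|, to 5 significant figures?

45.667

S is at the origin; SH runs at 51.1° with length 40.2, so H = 40.2·(cos 51.1°, sin 51.1°) = (25.244, 31.285). ∠SHQ = 89.3°, so HQ runs at 51.1° + (180° − 89.3°) = 141.80° from the x-axis; with |HQ| = 41.3, Q = H + 41.3·(cos 141.80°, sin 141.80°) = (-7.2118, 56.826). HQ is perpendicular to QM; with |QM| = 19.7 on the left of HQ, M = Q + 19.7·(-0.61841, -0.78586) = (-19.394, 41.344). Then |SM| = |M − S| = 45.667.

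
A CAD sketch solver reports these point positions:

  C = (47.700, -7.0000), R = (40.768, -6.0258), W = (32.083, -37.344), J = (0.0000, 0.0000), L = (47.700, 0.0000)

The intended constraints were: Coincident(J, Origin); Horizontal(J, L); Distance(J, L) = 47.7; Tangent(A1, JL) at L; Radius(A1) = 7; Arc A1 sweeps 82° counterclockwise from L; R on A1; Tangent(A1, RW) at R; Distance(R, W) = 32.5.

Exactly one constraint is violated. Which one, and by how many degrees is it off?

Tangent(A1, RW) at R — off by 7.50°.

J = (0.00, 0.00) ✓; J.y = 0.00, L.y = 0.00 ✓; |JL| = 47.70 ✓; ∠(CL, LJ) = 90.00° ✓; |CL| = 7.000 ✓; bearing(C→R) − bearing(C→L) = 82.00° ✓; |CR| = 7.000 ✓; ∠(CR, RW) = 97.50° ✗; |RW| = 32.50 ✓.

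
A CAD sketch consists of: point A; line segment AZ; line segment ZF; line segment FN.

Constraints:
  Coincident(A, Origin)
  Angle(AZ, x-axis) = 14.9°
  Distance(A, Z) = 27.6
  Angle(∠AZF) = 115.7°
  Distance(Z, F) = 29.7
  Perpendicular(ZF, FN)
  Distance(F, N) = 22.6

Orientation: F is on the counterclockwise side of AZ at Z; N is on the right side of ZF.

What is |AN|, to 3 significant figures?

63.2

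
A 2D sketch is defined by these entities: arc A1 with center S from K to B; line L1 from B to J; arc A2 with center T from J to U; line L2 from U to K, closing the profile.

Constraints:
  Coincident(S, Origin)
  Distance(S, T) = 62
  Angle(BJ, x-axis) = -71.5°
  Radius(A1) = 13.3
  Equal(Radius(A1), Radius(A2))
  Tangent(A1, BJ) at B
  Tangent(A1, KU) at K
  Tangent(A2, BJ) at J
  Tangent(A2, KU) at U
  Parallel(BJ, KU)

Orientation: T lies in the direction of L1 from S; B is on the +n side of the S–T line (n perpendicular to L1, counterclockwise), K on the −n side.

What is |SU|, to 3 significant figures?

63.4

The slot axis is L1's direction at -71.5°, so u = (cos -71.5°, sin -71.5°) = (0.317, -0.948) and n = (−sin -71.5°, cos -71.5°) = (0.948, 0.317). S is at the origin and T lies 62.0 along u from S, so T = 62.0·u = (19.7, -58.8). Tangency of A1 to both parallel lines with radius 13.3 puts B and K at S ± 13.3·n: B = (12.6, 4.22), K = (-12.6, -4.22). Equal radii place J and U the same way about T: J = T + 13.3·n = (32.3, -54.6), U = T − 13.3·n = (7.06, -63.0). Then |SU| = |U − S| = 63.4.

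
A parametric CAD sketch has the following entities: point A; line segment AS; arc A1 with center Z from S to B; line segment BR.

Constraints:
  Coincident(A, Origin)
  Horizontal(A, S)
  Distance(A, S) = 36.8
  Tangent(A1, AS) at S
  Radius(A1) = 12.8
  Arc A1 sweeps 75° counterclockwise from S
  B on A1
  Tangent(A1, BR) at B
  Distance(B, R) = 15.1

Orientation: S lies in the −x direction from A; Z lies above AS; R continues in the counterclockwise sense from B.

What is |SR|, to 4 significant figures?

29.06

A is at the origin; A and S share the same y with |AS| = 36.8 and S on the −x side, so S = (-36.80, 0.000). Tangency of A1 to AS means the radius ZS is perpendicular to AS, so Z = S + (0, 12.8) = (-36.80, 12.80). On A1, S sits at bearing -90° from Z; a 75° counterclockwise sweep puts B at bearing -15°, so B = Z + 12.8·(cos -15°, sin -15°) = (-24.44, 9.487). Since A1 is tangent to BR there, ZB ⟂ BR, so BR runs along (−sin -15°, cos -15°); with |BR| = 15.1, R = (-20.53, 24.07). Then |SR| = |R − S| = 29.06.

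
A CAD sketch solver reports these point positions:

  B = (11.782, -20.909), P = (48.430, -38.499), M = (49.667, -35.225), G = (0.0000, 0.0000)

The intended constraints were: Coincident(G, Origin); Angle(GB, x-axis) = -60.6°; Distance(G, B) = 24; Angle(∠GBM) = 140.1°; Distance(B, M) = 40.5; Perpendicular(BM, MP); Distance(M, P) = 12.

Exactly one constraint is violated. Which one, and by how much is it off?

Distance(M, P) = 12 — off by 8.50.

G = (0.00, 0.00) ✓; GB at -60.60° ✓; |GB| = 24.00 ✓; ∠GBM = 140.1° ✓; |BM| = 40.50 ✓; ∠(BM, MP) = 90.00° ✓; |MP| = 3.500 ✗.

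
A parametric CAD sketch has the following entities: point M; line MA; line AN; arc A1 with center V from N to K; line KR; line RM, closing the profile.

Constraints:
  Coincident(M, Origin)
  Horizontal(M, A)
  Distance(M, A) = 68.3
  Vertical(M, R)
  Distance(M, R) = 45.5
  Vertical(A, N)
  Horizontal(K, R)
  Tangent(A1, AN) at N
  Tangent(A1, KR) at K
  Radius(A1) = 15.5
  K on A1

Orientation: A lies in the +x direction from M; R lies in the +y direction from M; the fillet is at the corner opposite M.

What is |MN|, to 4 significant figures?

74.60

M is at the origin; MA is horizontal with |MA| = 68.3 and A on the +x side, so A = (68.30, 0.000). M and R share the same x with |MR| = 45.5 and R on the +y side, so R = (0.000, 45.50). The virtual corner opposite M is at (68.30, 45.50). The tangent condition forces VN to be normal to AN and tangency of A1 to KR means the radius VK is perpendicular to KR, with radius 15.5, so the center V sits 15.5 in from both sides at V = (52.80, 30.00). That places the tangent points at N = (68.30, 30.00) on AN and K = (52.80, 45.50) on KR. Then |MN| = |N − M| = 74.60.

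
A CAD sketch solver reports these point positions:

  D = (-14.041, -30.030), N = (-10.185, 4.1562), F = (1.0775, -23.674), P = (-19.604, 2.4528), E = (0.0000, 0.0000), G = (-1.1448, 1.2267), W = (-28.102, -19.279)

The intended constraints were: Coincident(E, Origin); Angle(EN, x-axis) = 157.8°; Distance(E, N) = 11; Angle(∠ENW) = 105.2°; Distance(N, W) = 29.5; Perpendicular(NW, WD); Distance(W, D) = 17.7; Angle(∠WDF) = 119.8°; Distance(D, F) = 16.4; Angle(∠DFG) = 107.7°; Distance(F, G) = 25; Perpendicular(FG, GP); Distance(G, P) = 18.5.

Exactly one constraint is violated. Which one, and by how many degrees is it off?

Perpendicular(FG, GP) — off by 8.90°.

E = (0.00, 0.00) ✓; EN at 157.8° ✓; |EN| = 11.00 ✓; ∠ENW = 105.2° ✓; |NW| = 29.50 ✓; ∠(NW, WD) = 90.00° ✓; |WD| = 17.70 ✓; ∠WDF = 119.8° ✓; |DF| = 16.40 ✓; ∠DFG = 107.7° ✓; |FG| = 25.00 ✓; ∠(FG, GP) = 81.10° ✗; |GP| = 18.50 ✓.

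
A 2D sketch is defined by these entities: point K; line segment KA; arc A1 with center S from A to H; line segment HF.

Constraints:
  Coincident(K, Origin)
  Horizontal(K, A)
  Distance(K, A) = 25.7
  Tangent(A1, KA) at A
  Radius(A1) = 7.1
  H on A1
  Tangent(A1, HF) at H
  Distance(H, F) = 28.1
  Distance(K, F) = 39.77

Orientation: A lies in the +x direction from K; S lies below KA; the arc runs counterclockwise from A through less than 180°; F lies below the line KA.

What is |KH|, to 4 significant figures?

19.90

Checks: K.y = 0.00, A.y = 0.00 ✓; |SH| = 7.100 ✓; ∠(SH, HF) = 90.00° ✓; |HF| = 28.10 ✓; |KF| = 39.77 ✓.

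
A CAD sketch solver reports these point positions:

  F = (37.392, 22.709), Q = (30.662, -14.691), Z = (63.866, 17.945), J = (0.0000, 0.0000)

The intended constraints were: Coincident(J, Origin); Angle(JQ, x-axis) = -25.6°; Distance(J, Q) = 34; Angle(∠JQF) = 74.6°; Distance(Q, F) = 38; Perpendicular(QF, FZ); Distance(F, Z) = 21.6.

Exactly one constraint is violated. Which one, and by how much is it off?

Distance(F, Z) = 21.6 — off by 5.30.

J = (0.00, 0.00) ✓; JQ at -25.60° ✓; |JQ| = 34.00 ✓; ∠JQF = 74.60° ✓; |QF| = 38.00 ✓; ∠(QF, FZ) = 90.00° ✓; |FZ| = 26.90 ✗.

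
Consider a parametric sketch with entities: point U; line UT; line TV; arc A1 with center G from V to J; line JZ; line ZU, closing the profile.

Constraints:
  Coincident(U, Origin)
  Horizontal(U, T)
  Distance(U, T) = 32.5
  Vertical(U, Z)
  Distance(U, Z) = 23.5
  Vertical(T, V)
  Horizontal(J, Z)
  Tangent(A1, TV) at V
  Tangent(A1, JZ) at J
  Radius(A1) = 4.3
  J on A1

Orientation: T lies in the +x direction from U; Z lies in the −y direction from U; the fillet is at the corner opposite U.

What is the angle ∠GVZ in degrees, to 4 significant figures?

7.537°

U is at the origin; U and T share the same y with |UT| = 32.5 and T on the +x side, so T = (32.50, 0.000). U and Z share the same x with |UZ| = 23.5 and Z on the −y side, so Z = (0.000, -23.50). The virtual corner opposite U is at (32.50, -23.50). Since A1 is tangent to TV there, GV ⟂ TV and the tangent condition forces GJ to be normal to JZ, with radius 4.3, so the center G sits 4.3 in from both sides at G = (28.20, -19.20). That places the tangent points at V = (32.50, -19.20) on TV and J = (28.20, -23.50) on JZ. Then cos ∠GVZ = VG·VZ / (|VG||VZ|), giving 7.537°.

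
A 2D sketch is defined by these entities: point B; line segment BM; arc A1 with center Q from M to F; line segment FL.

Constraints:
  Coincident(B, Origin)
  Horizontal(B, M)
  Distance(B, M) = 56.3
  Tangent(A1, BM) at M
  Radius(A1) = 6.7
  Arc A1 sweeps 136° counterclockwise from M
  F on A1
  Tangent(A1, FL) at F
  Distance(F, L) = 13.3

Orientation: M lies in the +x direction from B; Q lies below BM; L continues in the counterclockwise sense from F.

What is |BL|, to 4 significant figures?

64.64

B is at the origin; B and M share the same y with |BM| = 56.3 and M on the +x side, so M = (56.30, 0.000). Since A1 is tangent to BM there, QM ⟂ BM, so Q = M + (0, -6.7) = (56.30, -6.700). On A1, M sits at bearing 90° from Q; a 136° counterclockwise sweep puts F at bearing 226°, so F = Q + 6.7·(cos 226°, sin 226°) = (51.65, -11.52). Since A1 is tangent to FL there, QF ⟂ FL, so FL runs along (−sin 226°, cos 226°); with |FL| = 13.3, L = (61.21, -20.76). Then |BL| = |L − B| = 64.64.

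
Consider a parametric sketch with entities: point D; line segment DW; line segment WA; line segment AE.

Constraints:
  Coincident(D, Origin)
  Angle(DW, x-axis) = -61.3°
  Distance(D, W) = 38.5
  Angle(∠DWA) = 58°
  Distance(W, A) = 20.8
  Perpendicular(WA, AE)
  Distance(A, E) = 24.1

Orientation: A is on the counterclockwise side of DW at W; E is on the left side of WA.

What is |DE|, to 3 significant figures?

8.56

D is at the origin; DW runs at -61.3° with length 38.5, so W = 38.5·(cos -61.3°, sin -61.3°) = (18.5, -33.8). ∠DWA = 58.0°, so WA runs at -61.3° + (180° − 58.0°) = 60.7° from the x-axis; with |WA| = 20.8, A = W + 20.8·(cos 60.7°, sin 60.7°) = (28.7, -15.6). The perpendicularity gives AE at right angles to WA; with |AE| = 24.1 on the left of WA, E = A + 24.1·(-0.872, 0.489) = (7.65, -3.84). Then |DE| = |E − D| = 8.56.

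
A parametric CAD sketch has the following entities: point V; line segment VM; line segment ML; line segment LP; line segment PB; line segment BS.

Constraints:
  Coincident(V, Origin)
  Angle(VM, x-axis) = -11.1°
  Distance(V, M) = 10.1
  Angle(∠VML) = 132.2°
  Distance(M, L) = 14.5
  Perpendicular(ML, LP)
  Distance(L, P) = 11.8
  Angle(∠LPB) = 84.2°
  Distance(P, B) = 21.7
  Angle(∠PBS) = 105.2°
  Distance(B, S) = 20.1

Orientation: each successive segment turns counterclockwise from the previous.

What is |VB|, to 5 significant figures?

2.1467

V is at the origin; VM runs at -11.1° with length 10.1, so M = (9.9111, -1.9445). ∠VML = 132.2° gives ML at 36.700° from the x-axis; with |ML| = 14.5, L = (21.537, 6.7211). ML ⟂ LP, so LP runs at 126.70°; with |LP| = 11.8, P = (14.485, 16.182). ∠LPB = 84.2° gives PB at -137.50° from the x-axis; with |PB| = 21.7, B = (-1.5141, 1.5217). Then |VB| = |B − V| = 2.1467.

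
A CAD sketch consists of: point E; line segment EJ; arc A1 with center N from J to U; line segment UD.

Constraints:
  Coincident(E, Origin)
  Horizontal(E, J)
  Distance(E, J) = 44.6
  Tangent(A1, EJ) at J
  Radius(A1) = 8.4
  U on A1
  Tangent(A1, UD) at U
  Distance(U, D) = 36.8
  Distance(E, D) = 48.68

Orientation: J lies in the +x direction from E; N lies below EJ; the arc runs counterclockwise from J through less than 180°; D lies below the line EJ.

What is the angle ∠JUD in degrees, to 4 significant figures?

143.4°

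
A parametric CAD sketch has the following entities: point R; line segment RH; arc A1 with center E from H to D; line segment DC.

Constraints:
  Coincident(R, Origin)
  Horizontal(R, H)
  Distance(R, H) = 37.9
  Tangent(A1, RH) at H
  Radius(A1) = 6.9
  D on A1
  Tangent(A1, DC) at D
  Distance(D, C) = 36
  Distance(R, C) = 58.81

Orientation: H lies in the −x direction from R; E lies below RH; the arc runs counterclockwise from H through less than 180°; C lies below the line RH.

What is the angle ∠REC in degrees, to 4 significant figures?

102.9°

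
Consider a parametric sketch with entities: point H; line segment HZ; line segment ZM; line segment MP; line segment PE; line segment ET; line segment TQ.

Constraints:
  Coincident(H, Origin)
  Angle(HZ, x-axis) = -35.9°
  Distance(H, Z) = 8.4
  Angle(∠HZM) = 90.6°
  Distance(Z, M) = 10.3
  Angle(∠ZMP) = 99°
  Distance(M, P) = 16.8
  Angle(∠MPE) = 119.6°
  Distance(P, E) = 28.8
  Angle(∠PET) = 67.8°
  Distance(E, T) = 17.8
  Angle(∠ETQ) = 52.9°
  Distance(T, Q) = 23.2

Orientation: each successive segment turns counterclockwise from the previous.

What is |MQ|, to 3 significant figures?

25.9

∠PET = 67.8° gives ET at -52.9° from the x-axis; with |ET| = 17.8, T = (-15.9, -6.27). ∠ETQ = 52.9° gives TQ at 74.2° from the x-axis; with |TQ| = 23.2, Q = (-9.62, 16.1). Then |MQ| = |Q − M| = 25.9.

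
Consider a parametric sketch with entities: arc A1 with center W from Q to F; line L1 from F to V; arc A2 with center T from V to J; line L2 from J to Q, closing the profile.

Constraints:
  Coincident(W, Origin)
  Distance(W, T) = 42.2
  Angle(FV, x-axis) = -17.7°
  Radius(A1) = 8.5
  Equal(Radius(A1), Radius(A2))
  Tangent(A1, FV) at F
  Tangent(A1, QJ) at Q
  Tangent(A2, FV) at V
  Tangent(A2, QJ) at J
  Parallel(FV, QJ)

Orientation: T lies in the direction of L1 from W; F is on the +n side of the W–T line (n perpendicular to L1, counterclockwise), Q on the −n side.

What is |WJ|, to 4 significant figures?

43.05

Tangency of A1 to both parallel lines with radius 8.5 puts F and Q at W ± 8.5·n: F = (2.584, 8.098), Q = (-2.584, -8.098). Equal radii place V and J the same way about T: V = T + 8.5·n = (42.79, -4.733), J = T − 8.5·n = (37.62, -20.93). Then |WJ| = |J − W| = 43.05.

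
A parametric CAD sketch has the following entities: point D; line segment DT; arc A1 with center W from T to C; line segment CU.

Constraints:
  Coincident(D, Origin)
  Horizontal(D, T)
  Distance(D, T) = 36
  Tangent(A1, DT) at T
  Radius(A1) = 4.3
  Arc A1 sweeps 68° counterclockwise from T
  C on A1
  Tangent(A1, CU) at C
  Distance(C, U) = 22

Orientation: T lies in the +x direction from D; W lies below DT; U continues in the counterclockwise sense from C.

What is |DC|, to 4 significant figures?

32.13

D is at the origin; DT is horizontal with |DT| = 36.0 and T on the +x side, so T = (36.00, 0.000). The tangent condition forces WT to be normal to DT, so W = T + (0, -4.3) = (36.00, -4.300). On A1, T sits at bearing 90° from W; a 68° counterclockwise sweep puts C at bearing 158°, so C = W + 4.3·(cos 158°, sin 158°) = (32.01, -2.689). Then |DC| = |C − D| = 32.13.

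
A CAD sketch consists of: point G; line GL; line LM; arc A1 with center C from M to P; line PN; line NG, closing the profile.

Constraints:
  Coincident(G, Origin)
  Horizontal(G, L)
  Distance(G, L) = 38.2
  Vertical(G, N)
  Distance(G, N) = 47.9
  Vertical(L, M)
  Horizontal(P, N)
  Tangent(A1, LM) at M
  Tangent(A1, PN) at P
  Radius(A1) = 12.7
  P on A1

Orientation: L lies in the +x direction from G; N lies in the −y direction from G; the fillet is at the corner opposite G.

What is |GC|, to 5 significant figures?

43.466

G and N share the same x with |GN| = 47.9 and N on the −y side, so N = (0.0000, -47.900). The virtual corner opposite G is at (38.200, -47.900). Tangency of A1 to LM means the radius CM is perpendicular to LM and tangency of A1 to PN means the radius CP is perpendicular to PN, with radius 12.7, so the center C sits 12.7 in from both sides at C = (25.500, -35.200). Then |GC| = |C − G| = 43.466.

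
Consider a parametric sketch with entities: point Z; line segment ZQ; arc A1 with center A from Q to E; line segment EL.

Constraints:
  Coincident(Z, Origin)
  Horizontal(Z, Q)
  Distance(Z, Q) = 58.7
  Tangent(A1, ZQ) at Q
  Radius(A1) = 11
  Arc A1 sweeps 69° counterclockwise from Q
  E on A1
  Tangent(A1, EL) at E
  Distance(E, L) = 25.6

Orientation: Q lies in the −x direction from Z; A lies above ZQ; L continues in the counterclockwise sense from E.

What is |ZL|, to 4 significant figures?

49.99

Z is at the origin; Z and Q share the same y with |ZQ| = 58.7 and Q on the −x side, so Q = (-58.70, 0.000). Since A1 is tangent to ZQ there, AQ ⟂ ZQ, so A = Q + (0, 11) = (-58.70, 11.00). On A1, Q sits at bearing -90° from A; a 69° counterclockwise sweep puts E at bearing -21°, so E = A + 11.0·(cos -21°, sin -21°) = (-48.43, 7.058). Since A1 is tangent to EL there, AE ⟂ EL, so EL runs along (−sin -21°, cos -21°); with |EL| = 25.6, L = (-39.26, 30.96). Then |ZL| = |L − Z| = 49.99.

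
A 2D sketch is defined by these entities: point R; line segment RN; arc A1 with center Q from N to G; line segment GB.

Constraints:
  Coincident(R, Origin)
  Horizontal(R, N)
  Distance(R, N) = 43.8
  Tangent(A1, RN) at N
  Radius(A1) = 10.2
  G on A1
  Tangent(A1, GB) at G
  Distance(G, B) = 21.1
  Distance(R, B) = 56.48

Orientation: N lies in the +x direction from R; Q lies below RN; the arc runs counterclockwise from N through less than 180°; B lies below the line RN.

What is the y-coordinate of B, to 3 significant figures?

-33.6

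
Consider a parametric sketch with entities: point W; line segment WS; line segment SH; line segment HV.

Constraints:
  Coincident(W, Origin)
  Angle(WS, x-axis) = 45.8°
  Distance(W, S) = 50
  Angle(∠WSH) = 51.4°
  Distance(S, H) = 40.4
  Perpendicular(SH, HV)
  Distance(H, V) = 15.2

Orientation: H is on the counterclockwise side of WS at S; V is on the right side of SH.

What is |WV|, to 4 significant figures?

55.05

W is at the origin; WS runs at 45.8° with length 50.0, so S = 50.0·(cos 45.8°, sin 45.8°) = (34.86, 35.85). ∠WSH = 51.4°, so SH runs at 45.8° + (180° − 51.4°) = 174.4° from the x-axis; with |SH| = 40.4, H = S + 40.4·(cos 174.4°, sin 174.4°) = (-5.349, 39.79). SH is perpendicular to HV; with |HV| = 15.2 on the right of SH, V = H + 15.2·(0.09758, 0.9952) = (-3.866, 54.92). Then |WV| = |V − W| = 55.05.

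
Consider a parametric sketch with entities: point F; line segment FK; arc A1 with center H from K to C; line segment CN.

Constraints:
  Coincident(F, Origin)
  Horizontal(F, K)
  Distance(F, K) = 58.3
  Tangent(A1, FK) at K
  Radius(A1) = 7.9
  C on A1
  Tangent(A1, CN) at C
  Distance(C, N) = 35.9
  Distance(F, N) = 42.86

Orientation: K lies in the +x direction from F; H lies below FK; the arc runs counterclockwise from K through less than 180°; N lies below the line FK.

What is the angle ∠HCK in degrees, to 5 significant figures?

64.387°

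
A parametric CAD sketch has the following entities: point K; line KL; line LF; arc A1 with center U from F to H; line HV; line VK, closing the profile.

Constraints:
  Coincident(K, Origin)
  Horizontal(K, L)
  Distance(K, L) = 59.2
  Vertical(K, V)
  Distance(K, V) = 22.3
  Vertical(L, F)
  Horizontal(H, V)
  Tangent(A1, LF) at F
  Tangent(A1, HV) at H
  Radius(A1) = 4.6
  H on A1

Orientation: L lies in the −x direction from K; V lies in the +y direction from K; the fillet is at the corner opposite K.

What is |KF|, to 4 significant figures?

61.79

K is at the origin; K and L share the same y with |KL| = 59.2 and L on the −x side, so L = (-59.20, 0.000). KV is vertical with |KV| = 22.3 and V on the +y side, so V = (0.000, 22.30). The virtual corner opposite K is at (-59.20, 22.30). Since A1 is tangent to LF there, UF ⟂ LF and tangency of A1 to HV means the radius UH is perpendicular to HV, with radius 4.6, so the center U sits 4.6 in from both sides at U = (-54.60, 17.70). That places the tangent points at F = (-59.20, 17.70) on LF and H = (-54.60, 22.30) on HV. Then |KF| = |F − K| = 61.79.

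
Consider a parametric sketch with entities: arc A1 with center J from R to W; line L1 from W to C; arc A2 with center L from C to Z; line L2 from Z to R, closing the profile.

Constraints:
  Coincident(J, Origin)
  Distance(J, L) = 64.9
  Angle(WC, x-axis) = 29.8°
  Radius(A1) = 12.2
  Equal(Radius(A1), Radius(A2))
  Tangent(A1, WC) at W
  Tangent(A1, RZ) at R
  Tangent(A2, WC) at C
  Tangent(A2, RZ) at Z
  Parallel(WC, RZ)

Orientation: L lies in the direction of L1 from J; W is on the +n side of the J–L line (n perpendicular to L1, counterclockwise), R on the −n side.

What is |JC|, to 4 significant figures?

66.04

The slot axis is L1's direction at 29.8°, so u = (cos 29.8°, sin 29.8°) = (0.8678, 0.4970) and n = (−sin 29.8°, cos 29.8°) = (-0.4970, 0.8678). J is at the origin and L lies 64.9 along u from J, so L = 64.9·u = (56.32, 32.25). Tangency of A1 to both parallel lines with radius 12.2 puts W and R at J ± 12.2·n: W = (-6.063, 10.59), R = (6.063, -10.59). Equal radii place C and Z the same way about L: C = L + 12.2·n = (50.25, 42.84), Z = L − 12.2·n = (62.38, 21.67). Then |JC| = |C − J| = 66.04.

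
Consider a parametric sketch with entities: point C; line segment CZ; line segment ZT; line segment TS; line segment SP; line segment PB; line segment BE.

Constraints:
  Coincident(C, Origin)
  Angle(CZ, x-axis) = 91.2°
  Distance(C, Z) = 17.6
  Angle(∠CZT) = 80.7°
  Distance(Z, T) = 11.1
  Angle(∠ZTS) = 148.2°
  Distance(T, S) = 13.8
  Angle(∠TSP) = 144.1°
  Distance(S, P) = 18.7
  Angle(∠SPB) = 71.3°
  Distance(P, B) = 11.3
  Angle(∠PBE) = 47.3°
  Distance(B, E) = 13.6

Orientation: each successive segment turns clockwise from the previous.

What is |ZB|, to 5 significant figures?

31.415

∠TSP = 144.1° gives SP at -75.800° from the x-axis; with |SP| = 18.7, P = (25.795, -10.948). ∠SPB = 71.3° gives PB at 175.50° from the x-axis; with |PB| = 11.3, B = (14.530, -10.062). Then |ZB| = |B − Z| = 31.415.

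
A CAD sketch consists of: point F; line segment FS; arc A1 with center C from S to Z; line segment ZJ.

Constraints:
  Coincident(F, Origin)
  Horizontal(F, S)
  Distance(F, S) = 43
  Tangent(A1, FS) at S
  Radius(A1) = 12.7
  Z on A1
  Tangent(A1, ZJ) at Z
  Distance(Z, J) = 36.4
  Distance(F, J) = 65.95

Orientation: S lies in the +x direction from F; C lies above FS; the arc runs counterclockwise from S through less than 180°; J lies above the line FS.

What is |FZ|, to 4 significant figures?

57.50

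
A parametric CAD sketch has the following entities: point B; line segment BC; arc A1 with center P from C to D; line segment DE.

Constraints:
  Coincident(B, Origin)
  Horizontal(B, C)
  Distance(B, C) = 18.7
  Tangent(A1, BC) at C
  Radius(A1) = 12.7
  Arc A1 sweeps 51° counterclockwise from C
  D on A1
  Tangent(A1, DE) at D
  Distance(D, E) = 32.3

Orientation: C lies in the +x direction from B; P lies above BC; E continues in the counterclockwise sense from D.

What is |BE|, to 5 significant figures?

57.267

On A1, C sits at bearing -90° from P; a 51° counterclockwise sweep puts D at bearing -39°, so D = P + 12.7·(cos -39°, sin -39°) = (28.570, 4.7076). Tangency of A1 to DE means the radius PD is perpendicular to DE, so DE runs along (−sin -39°, cos -39°); with |DE| = 32.3, E = (48.897, 29.809). Then |BE| = |E − B| = 57.267.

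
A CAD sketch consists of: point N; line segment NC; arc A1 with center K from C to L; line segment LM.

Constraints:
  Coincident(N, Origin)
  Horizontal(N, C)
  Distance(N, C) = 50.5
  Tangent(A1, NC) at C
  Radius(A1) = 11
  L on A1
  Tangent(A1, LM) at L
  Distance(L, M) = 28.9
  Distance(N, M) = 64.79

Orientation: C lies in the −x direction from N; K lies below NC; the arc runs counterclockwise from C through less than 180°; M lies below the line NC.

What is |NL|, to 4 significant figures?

62.53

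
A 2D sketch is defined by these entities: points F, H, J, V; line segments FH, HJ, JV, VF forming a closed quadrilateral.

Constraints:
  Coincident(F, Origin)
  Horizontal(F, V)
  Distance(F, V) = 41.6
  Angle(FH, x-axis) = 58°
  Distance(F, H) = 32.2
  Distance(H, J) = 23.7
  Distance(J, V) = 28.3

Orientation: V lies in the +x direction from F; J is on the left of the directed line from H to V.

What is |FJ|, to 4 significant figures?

49.60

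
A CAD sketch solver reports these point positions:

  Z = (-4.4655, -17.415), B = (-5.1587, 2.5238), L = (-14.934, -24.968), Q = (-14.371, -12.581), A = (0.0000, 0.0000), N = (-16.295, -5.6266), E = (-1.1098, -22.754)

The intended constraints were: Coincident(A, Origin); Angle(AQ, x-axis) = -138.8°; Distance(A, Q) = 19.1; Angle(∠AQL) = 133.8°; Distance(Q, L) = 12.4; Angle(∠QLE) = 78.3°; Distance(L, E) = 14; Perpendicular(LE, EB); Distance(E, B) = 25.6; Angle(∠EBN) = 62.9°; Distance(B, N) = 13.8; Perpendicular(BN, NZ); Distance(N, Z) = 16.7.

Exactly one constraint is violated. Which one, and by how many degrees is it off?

Perpendicular(BN, NZ) — off by 8.90°.

A = (0.00, 0.00) ✓; AQ at -138.8° ✓; |AQ| = 19.10 ✓; ∠AQL = 133.8° ✓; |QL| = 12.40 ✓; ∠QLE = 78.30° ✓; |LE| = 14.00 ✓; ∠(LE, EB) = 90.00° ✓; |EB| = 25.60 ✓; ∠EBN = 62.90° ✓; |BN| = 13.80 ✓; ∠(BN, NZ) = 98.90° ✗; |NZ| = 16.70 ✓.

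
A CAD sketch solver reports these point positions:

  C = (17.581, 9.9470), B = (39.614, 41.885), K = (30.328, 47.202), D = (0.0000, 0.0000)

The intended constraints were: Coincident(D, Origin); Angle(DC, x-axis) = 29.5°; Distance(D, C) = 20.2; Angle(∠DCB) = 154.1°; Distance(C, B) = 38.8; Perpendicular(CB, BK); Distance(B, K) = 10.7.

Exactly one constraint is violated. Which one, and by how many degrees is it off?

Perpendicular(CB, BK) — off by 4.81°.

D = (0.00, 0.00) ✓; DC at 29.50° ✓; |DC| = 20.20 ✓; ∠DCB = 154.1° ✓; |CB| = 38.80 ✓; ∠(CB, BK) = 94.81° ✗; |BK| = 10.70 ✓.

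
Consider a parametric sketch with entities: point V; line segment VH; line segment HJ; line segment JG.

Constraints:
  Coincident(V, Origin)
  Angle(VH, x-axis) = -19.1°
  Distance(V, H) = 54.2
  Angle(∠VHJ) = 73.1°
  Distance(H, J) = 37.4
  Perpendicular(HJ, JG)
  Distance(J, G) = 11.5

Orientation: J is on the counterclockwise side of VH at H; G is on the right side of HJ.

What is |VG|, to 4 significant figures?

66.95

∠VHJ = 73.1°, so HJ runs at -19.1° + (180° − 73.1°) = 87.80° from the x-axis; with |HJ| = 37.4, J = H + 37.4·(cos 87.80°, sin 87.80°) = (52.65, 19.64). The perpendicularity gives JG at right angles to HJ; with |JG| = 11.5 on the right of HJ, G = J + 11.5·(0.9993, -0.03839) = (64.14, 19.20). Then |VG| = |G − V| = 66.95.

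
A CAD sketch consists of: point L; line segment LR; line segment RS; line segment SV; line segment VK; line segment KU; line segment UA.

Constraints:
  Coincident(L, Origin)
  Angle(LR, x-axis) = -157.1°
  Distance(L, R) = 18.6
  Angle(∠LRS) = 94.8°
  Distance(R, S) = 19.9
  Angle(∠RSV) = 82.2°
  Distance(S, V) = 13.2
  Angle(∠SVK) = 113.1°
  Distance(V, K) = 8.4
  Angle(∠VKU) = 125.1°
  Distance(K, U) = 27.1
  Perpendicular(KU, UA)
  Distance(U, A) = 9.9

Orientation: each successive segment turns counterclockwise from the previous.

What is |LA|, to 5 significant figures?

28.303

∠VKU = 125.1° gives KU at 147.70° from the x-axis; with |KU| = 27.1, U = (-22.394, 2.4837). The perpendicularity gives UA at right angles to KU, so UA runs at -122.30°; with |UA| = 9.9, A = (-27.684, -5.8844). Then |LA| = |A − L| = 28.303.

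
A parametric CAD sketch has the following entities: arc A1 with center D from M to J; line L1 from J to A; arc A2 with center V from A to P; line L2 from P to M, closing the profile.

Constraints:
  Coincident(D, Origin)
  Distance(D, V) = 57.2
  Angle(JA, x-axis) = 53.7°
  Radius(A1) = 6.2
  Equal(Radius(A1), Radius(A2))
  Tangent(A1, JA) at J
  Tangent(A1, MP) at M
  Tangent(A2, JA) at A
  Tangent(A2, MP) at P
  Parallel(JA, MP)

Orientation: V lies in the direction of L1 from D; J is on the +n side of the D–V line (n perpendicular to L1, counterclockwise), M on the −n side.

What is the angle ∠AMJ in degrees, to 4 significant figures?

77.77°

The slot axis is L1's direction at 53.7°, so u = (cos 53.7°, sin 53.7°) = (0.5920, 0.8059) and n = (−sin 53.7°, cos 53.7°) = (-0.8059, 0.5920). D is at the origin and V lies 57.2 along u from D, so V = 57.2·u = (33.86, 46.10). Tangency of A1 to both parallel lines with radius 6.2 puts J and M at D ± 6.2·n: J = (-4.997, 3.670), M = (4.997, -3.670). Equal radii place A and P the same way about V: A = V + 6.2·n = (28.87, 49.77), P = V − 6.2·n = (38.86, 42.43). Then cos ∠AMJ = MA·MJ / (|MA||MJ|), giving 77.77°.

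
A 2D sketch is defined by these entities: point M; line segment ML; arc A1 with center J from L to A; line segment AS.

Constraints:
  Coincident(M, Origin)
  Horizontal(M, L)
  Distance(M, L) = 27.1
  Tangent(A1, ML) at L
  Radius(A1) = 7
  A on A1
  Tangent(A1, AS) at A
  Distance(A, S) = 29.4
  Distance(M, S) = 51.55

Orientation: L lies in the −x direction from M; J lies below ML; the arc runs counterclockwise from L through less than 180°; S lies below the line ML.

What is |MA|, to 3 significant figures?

34.6

M is at the origin; M and L share the same y with |ML| = 27.1 and L on the −x side, so L = (-27.1, 0.00). Since A1 is tangent to ML there, JL ⟂ ML, so J = L + (0, -7) = (-27.1, -7.00). Since JA ⟂ AS (tangency), |JS| = √(7.0² + 29.4²) = 30.2 regardless of where A sits on A1. So S lies on both circle(M, 51.55) and circle(J, 30.2); the below-ML intersection is S = (-37.5, -35.4). A is the foot of the tangent from S: A = (-34.1, -6.18).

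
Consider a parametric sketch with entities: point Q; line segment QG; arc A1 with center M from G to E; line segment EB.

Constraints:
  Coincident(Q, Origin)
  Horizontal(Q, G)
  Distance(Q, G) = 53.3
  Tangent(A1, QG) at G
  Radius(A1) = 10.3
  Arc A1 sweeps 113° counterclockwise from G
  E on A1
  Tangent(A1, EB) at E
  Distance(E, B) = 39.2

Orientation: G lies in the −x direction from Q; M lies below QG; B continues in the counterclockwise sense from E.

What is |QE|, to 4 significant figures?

64.39

The tangent condition forces MG to be normal to QG, so M = G + (0, -10.3) = (-53.30, -10.30). On A1, G sits at bearing 90° from M; a 113° counterclockwise sweep puts E at bearing 203°, so E = M + 10.3·(cos 203°, sin 203°) = (-62.78, -14.32). Then |QE| = |E − Q| = 64.39.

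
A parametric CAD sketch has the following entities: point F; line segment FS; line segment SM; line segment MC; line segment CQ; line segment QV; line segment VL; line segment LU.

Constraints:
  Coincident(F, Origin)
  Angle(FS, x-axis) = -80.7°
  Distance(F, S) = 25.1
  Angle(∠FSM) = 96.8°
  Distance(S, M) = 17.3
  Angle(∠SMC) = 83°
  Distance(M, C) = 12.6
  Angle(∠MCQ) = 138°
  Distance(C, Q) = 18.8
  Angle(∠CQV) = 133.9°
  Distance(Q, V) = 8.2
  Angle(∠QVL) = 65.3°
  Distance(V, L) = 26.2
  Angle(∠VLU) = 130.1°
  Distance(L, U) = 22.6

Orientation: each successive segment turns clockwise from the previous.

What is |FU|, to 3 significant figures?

42.0

F is at the origin; FS runs at -80.7° with length 25.1, so S = (4.06, -24.8). ∠FSM = 96.8° gives SM at -164° from the x-axis; with |SM| = 17.3, M = (-12.6, -29.6). ∠SMC = 83.0° gives MC at 99.1° from the x-axis; with |MC| = 12.6, C = (-14.6, -17.1). ∠MCQ = 138.0° gives CQ at 57.1° from the x-axis; with |CQ| = 18.8, Q = (-4.35, -1.34). ∠CQV = 133.9° gives QV at 11.0° from the x-axis; with |QV| = 8.2, V = (3.70, 0.223). ∠QVL = 65.3° gives VL at -104° from the x-axis; with |VL| = 26.2, L = (-2.50, -25.2). ∠VLU = 130.1° gives LU at -154° from the x-axis; with |LU| = 22.6, U = (-22.7, -35.3). Then |FU| = |U − F| = 42.0.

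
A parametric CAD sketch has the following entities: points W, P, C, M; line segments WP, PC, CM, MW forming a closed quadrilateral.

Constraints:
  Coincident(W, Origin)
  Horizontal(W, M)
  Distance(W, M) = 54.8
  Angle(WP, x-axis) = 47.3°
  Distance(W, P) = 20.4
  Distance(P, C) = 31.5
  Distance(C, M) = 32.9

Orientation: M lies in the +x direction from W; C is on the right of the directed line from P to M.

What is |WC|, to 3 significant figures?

29.0

W is at the origin; W and M share the same y with |WM| = 54.8 and M in +x, so M = (54.8, 0). WP runs at 47.3° with |WP| = 20.4, so P = (13.8, 15.0). C is determined by |PC| = 31.5 and |CM| = 32.9 together: it lies at the intersection of circle(P, 31.5) and circle(M, 32.9). With |PM| = 43.6, the foot of the radical line on PM is 20.8 from P and the perpendicular offset is √(31.5² − 20.8²) = 23.7. Taking the right-of-PM solution: C = (25.2, -14.4).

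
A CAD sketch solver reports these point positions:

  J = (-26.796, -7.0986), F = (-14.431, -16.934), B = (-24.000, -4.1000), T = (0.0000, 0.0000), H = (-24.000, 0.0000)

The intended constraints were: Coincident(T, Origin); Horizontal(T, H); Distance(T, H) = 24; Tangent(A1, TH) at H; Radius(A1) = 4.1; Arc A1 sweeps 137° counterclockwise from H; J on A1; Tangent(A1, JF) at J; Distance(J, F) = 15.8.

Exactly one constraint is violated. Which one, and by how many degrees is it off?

Tangent(A1, JF) at J — off by 4.50°.

T = (0.00, 0.00) ✓; T.y = 0.00, H.y = 0.00 ✓; |TH| = 24.00 ✓; ∠(BH, HT) = 90.00° ✓; |BH| = 4.100 ✓; bearing(B→J) − bearing(B→H) = 137.0° ✓; |BJ| = 4.100 ✓; ∠(BJ, JF) = 85.50° ✗; |JF| = 15.80 ✓.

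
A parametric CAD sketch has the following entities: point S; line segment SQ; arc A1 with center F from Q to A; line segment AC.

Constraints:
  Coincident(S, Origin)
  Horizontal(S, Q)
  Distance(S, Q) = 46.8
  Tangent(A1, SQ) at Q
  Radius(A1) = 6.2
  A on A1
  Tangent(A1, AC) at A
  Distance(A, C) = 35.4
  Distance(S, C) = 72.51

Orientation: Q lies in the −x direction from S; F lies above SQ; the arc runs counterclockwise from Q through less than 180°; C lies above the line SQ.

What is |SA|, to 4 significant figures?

42.70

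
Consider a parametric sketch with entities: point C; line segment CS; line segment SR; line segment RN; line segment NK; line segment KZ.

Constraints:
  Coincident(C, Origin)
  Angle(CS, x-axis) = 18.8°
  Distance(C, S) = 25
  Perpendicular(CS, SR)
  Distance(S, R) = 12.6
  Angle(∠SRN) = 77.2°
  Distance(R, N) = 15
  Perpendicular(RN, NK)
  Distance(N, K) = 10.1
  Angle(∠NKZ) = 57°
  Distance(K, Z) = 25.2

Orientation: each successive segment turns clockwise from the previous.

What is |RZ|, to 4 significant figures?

7.125

RN is perpendicular to NK, so NK runs at 96.00°; with |NK| = 10.1, K = (11.75, 4.606). ∠NKZ = 57.0° gives KZ at -27.00° from the x-axis; with |KZ| = 25.2, Z = (34.21, -6.835). Then |RZ| = |Z − R| = 7.125.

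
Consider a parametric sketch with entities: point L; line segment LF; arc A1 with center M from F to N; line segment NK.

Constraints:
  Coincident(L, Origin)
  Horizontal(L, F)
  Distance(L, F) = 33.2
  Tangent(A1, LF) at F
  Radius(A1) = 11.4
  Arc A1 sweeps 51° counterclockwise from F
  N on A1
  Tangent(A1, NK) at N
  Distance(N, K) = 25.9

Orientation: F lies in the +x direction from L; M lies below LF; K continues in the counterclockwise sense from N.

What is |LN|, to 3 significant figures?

24.7

L is at the origin; LF is horizontal with |LF| = 33.2 and F on the +x side, so F = (33.2, 0.00). Since A1 is tangent to LF there, MF ⟂ LF, so M = F + (0, -11.4) = (33.2, -11.4). On A1, F sits at bearing 90° from M; a 51° counterclockwise sweep puts N at bearing 141°, so N = M + 11.4·(cos 141°, sin 141°) = (24.3, -4.23). Then |LN| = |N − L| = 24.7.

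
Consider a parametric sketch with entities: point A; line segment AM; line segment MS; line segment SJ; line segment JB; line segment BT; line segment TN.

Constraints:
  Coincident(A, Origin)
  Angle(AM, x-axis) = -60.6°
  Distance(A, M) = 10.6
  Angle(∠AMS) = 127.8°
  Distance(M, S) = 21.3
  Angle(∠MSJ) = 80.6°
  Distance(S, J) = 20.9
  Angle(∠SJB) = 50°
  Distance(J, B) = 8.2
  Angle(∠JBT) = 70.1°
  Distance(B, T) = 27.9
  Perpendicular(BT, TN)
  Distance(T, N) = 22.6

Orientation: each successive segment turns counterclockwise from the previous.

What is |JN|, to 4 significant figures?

29.19

A is at the origin; AM runs at -60.6° with length 10.6, so M = (5.204, -9.235). ∠AMS = 127.8° gives MS at -8.400° from the x-axis; with |MS| = 21.3, S = (26.28, -12.35). ∠MSJ = 80.6° gives SJ at 91.00° from the x-axis; with |SJ| = 20.9, J = (25.91, 8.550). ∠SJB = 50.0° gives JB at -139.0° from the x-axis; with |JB| = 8.2, B = (19.72, 3.171). ∠JBT = 70.1° gives BT at -29.10° from the x-axis; with |BT| = 27.9, T = (44.10, -10.40). BT ⟂ TN, so TN runs at 60.90°; with |TN| = 22.6, N = (55.09, 9.349). Then |JN| = |N − J| = 29.19.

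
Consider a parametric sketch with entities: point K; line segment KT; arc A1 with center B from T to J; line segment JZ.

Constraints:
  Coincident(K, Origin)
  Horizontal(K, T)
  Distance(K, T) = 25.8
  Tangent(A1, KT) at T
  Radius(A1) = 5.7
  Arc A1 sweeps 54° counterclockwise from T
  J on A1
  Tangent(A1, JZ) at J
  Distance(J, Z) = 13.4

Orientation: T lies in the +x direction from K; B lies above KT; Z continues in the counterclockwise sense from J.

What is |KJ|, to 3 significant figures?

30.5

K is at the origin; K and T share the same y with |KT| = 25.8 and T on the +x side, so T = (25.8, 0.00). The tangent condition forces BT to be normal to KT, so B = T + (0, 5.7) = (25.8, 5.70). On A1, T sits at bearing -90° from B; a 54° counterclockwise sweep puts J at bearing -36°, so J = B + 5.7·(cos -36°, sin -36°) = (30.4, 2.35). Then |KJ| = |J − K| = 30.5.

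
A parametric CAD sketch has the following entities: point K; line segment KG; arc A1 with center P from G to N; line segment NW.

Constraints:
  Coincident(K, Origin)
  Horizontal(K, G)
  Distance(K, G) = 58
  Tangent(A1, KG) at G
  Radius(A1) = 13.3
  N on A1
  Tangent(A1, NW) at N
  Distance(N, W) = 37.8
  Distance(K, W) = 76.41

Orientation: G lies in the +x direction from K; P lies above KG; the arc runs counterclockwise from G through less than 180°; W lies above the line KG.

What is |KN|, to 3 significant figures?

72.6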